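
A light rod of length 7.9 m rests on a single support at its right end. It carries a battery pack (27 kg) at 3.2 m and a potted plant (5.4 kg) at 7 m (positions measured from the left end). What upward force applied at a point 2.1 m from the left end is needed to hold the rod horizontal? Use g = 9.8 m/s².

F ≈ 223 N

About the right end:
Battery pack: 27 × 9.8 = 264.6 N down at 3.2 m → arm 4.7 m, τ = 264.6 × 4.7 = 1244 N·m counterclockwise.
Potted plant: 5.4 × 9.8 = 52.92 N down at 7 m → arm 0.9 m, τ = 52.92 × 0.9 = 47.63 N·m counterclockwise.
Net moment of the loads = 1292 N·m counterclockwise.
The upward force F acts at a point 2.1 m from the left end, arm 5.8 m, giving F × 5.8 clockwise.
Στ = 0 ⇒ F × 5.8 = 1292 ⇒ F = 1292 / 5.8 = 223 N.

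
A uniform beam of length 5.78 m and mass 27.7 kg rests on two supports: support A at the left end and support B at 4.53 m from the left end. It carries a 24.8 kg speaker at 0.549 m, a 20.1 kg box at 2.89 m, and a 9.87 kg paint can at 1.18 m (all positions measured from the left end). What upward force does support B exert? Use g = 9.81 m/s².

R_B ≈ 354 N

About support A:
Beam weight: 27.7 × 9.81 = 271.7 N down at 2.89 m → arm 2.89 m, τ = 271.7 × 2.89 = 785.2 N·m clockwise.
Speaker: 24.8 × 9.81 = 243.3 N down at 0.549 m → arm 0.549 m, τ = 243.3 × 0.549 = 133.6 N·m clockwise.
Box: 20.1 × 9.81 = 197.2 N down at 2.89 m → arm 2.89 m, τ = 197.2 × 2.89 = 569.9 N·m clockwise.
Paint can: 9.87 × 9.81 = 96.82 N down at 1.18 m → arm 1.18 m, τ = 96.82 × 1.18 = 114.2 N·m clockwise.
Net load moment about support A = 1603 N·m clockwise.
Reaction R at support B is upward at 4.53 m, arm 4.53 m → moment R × 4.53 counterclockwise.
Balancing moments: R × 4.53 = 1603, giving R = 354 N.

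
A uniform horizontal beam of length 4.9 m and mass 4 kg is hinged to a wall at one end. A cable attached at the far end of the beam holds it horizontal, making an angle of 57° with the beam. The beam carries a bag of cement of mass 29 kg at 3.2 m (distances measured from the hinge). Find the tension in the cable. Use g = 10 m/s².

Choose the hinge as the axis so the unknown hinge reaction has zero arm there.
Beam weight: 4 × 10 = 40 N down at 2.45 m → arm 2.45 m, τ = 40 × 2.45 = 98 N·m clockwise.
Bag of cement: 29 × 10 = 290 N down at 3.2 m → arm 3.2 m, τ = 290 × 3.2 = 928 N·m clockwise.
Total clockwise load moment = 1026 N·m.
The cable tension T acts at 4.9 m; only its component perpendicular to the beam, T sinθ, produces torque. sin 57° = 0.8387.
Στ = 0 ⇒ T × 4.9 × 0.8387 = 1026 ⇒ T = 1026 / 4.11 = 250 N.

T ≈ 250 N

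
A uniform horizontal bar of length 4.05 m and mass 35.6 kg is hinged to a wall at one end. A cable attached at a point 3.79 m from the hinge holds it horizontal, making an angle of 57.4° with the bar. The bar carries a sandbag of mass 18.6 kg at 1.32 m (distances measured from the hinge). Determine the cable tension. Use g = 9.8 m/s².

T ≈ 297 N

About the hinge:
Beam weight: 35.6 × 9.8 = 348.9 N down at 2.025 m → arm 2.025 m, τ = 348.9 × 2.025 = 706.5 N·m clockwise.
Sandbag: 18.6 × 9.8 = 182.3 N down at 1.32 m → arm 1.32 m, τ = 182.3 × 1.32 = 240.6 N·m clockwise.
Total clockwise load moment = 947.1 N·m.
The cable tension T acts at 3.79 m; only its component perpendicular to the bar, T sinθ, produces torque. sin 57.4° = 0.8425.
Balancing moments: T × 3.79 × 0.8425 = 947.1, giving T = 947.1 / 3.193 = 297 N.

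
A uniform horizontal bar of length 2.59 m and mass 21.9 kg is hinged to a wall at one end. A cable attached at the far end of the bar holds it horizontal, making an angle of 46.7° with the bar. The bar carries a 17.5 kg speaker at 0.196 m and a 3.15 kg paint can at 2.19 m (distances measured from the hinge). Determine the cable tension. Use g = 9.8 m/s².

T ≈ 201 N

About the hinge:
Beam weight: 21.9 × 9.8 = 214.6 N down at 1.295 m → arm 1.295 m, τ = 214.6 × 1.295 = 277.9 N·m clockwise.
Speaker: 17.5 × 9.8 = 171.5 N down at 0.196 m → arm 0.196 m, τ = 171.5 × 0.196 = 33.61 N·m clockwise.
Paint can: 3.15 × 9.8 = 30.87 N down at 2.19 m → arm 2.19 m, τ = 30.87 × 2.19 = 67.61 N·m clockwise.
Total clockwise load moment = 379.1 N·m.
The cable tension T acts at 2.59 m; only its component perpendicular to the bar, T sinθ, produces torque. sin 46.7° = 0.7278.
For rotational equilibrium, T × 2.59 × 0.7278 = 379.1, so T = 379.1 / 1.885 = 201 N.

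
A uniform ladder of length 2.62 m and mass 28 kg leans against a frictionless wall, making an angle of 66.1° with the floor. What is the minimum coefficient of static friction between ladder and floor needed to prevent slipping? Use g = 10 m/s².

Take moments about the foot of the ladder.
Ladder weight 28×10 = 280 N acts at 1.31 m along the ladder; its horizontal arm is 1.31·cos66.1° = 0.5307 m → τ = 148.6 N·m clockwise.
Wall normal N acts horizontally at the top; its moment arm is the height L sinθ = 2.62·sin66.1° = 2.395 m, counterclockwise.
For rotational equilibrium, N × 2.395 = 148.6, so N = 62.05 N.
ΣFx = 0 ⇒ f = N_wall = 62.05 N. ΣFy = 0 ⇒ N_floor = 280 N.
μ_min = f / N_floor = 62.05 / 280 = 0.222.

μ_min ≈ 0.222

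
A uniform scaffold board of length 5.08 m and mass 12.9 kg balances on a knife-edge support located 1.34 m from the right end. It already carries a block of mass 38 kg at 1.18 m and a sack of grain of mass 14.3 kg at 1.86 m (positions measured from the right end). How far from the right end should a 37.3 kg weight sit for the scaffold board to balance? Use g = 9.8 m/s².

Take moments about the knife-edge support (at 1.34 m from the right end).
Beam weight: 12.9 × 9.8 = 126.4 N down at 2.54 m → arm 1.2 m, τ = 126.4 × 1.2 = 151.7 N·m counterclockwise.
Block: 38 × 9.8 = 372.4 N down at 1.18 m → arm 0.16 m, τ = 372.4 × 0.16 = 59.58 N·m clockwise.
Sack of grain: 14.3 × 9.8 = 140.1 N down at 1.86 m → arm 0.52 m, τ = 140.1 × 0.52 = 72.85 N·m counterclockwise.
Net moment of existing loads = 165 N·m counterclockwise.
The weight weighs 37.3 × 9.8 = 365.5 N and must supply an equal clockwise moment, so its lever arm about the knife-edge support is 165 / 365.5 = 0.451 m.
That puts it at 1.34 − 0.451 = 0.889 m from the right end.

x ≈ 0.889 m from the right end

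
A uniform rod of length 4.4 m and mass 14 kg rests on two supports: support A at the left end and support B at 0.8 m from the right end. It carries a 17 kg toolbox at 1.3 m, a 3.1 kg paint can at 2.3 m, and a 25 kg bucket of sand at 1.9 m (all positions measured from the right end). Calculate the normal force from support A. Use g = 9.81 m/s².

R_A ≈ 164 N

About support B:
Beam weight: 14 × 9.81 = 137.3 N down at 2.2 m → arm 1.4 m, τ = 137.3 × 1.4 = 192.2 N·m counterclockwise.
Toolbox: 17 × 9.81 = 166.8 N down at 1.3 m → arm 0.5 m, τ = 166.8 × 0.5 = 83.4 N·m counterclockwise.
Paint can: 3.1 × 9.81 = 30.41 N down at 2.3 m → arm 1.5 m, τ = 30.41 × 1.5 = 45.62 N·m counterclockwise.
Bucket of sand: 25 × 9.81 = 245.2 N down at 1.9 m → arm 1.1 m, τ = 245.2 × 1.1 = 269.7 N·m counterclockwise.
Net load moment about support B = 590.9 N·m counterclockwise.
Reaction R at support A is upward at 4.4 m, arm 3.6 m → moment R × 3.6 clockwise.
Στ = 0 ⇒ R × 3.6 = 590.9 ⇒ R = 164 N.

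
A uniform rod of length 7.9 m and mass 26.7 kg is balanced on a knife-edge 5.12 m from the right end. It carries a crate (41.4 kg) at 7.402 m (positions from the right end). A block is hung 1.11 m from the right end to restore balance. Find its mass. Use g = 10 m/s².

Take moments about the knife-edge (at 5.12 m from the right end).
Beam weight: 26.7 × 10 = 267 N down at 3.95 m → arm 1.17 m, τ = 267 × 1.17 = 312.4 N·m clockwise.
Crate: 41.4 × 10 = 414 N down at 7.402 m → arm 2.282 m, τ = 414 × 2.282 = 944.7 N·m counterclockwise.
Net moment of known loads = 632.3 N·m counterclockwise.
An unknown mass m at 1.11 m has arm 4.01 m; its moment is m·g·4.01 clockwise.
For rotational equilibrium, m × 10 × 4.01 = 632.3, so m = 632.3 / (10 × 4.01) = 15.8 kg.

m ≈ 15.8 kg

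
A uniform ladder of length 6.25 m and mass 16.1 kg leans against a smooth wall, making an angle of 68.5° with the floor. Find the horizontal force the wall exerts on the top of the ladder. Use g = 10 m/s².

About the foot of the ladder:
Ladder weight 16.1×10 = 161 N acts at 3.125 m along the ladder; its horizontal arm is 3.125·cos68.5° = 1.145 m → τ = 184.3 N·m clockwise.
Wall normal N acts horizontally at the top; its moment arm is the height L sinθ = 6.25·sin68.5° = 5.815 m, counterclockwise.
Balancing moments: N × 5.815 = 184.3, giving N = 31.7 N.

N_wall ≈ 31.7 N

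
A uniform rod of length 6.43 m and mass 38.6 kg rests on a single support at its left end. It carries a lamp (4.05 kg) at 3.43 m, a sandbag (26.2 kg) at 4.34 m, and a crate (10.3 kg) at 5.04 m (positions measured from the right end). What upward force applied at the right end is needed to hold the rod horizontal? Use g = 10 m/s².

About the left end:
Beam weight: 38.6 × 10 = 386 N down at 3.215 m → arm 3.215 m, τ = 386 × 3.215 = 1241 N·m clockwise.
Lamp: 4.05 × 10 = 40.5 N down at 3.43 m → arm 3 m, τ = 40.5 × 3 = 121.5 N·m clockwise.
Sandbag: 26.2 × 10 = 262 N down at 4.34 m → arm 2.09 m, τ = 262 × 2.09 = 547.6 N·m clockwise.
Crate: 10.3 × 10 = 103 N down at 5.04 m → arm 1.39 m, τ = 103 × 1.39 = 143.2 N·m clockwise.
Net moment of the loads = 2053 N·m clockwise.
The upward force F acts at the right end, arm 6.43 m, giving F × 6.43 counterclockwise.
Στ = 0 ⇒ F × 6.43 = 2053 ⇒ F = 2053 / 6.43 = 319 N.

F ≈ 319 N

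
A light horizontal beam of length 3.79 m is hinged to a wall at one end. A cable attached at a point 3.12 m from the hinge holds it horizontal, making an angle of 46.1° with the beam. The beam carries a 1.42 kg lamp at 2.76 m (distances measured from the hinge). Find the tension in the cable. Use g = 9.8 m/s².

Take moments about the hinge.
Lamp: 1.42 × 9.8 = 13.92 N down at 2.76 m → arm 2.76 m, τ = 13.92 × 2.76 = 38.42 N·m clockwise.
Total clockwise load moment = 38.42 N·m.
The cable tension T acts at 3.12 m; only its component perpendicular to the beam, T sinθ, produces torque. sin 46.1° = 0.7206.
Setting net torque to zero: T × 3.12 × 0.7206 = 38.42 → T = 38.42 / 2.248 = 17.1 N.

T ≈ 17.1 N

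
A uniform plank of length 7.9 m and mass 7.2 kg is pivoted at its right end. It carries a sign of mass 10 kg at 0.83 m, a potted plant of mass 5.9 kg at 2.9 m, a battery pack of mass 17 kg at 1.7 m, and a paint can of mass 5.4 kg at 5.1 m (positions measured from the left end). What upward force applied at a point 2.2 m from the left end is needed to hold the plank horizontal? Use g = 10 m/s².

F ≈ 437 N

Sum moments about the right end (the unknown pivot reaction has zero arm there).
Beam weight: 7.2 × 10 = 72 N down at 3.95 m → arm 3.95 m, τ = 72 × 3.95 = 284.4 N·m counterclockwise.
Sign: 10 × 10 = 100 N down at 0.83 m → arm 7.07 m, τ = 100 × 7.07 = 707 N·m counterclockwise.
Potted plant: 5.9 × 10 = 59 N down at 2.9 m → arm 5 m, τ = 59 × 5 = 295 N·m counterclockwise.
Battery pack: 17 × 10 = 170 N down at 1.7 m → arm 6.2 m, τ = 170 × 6.2 = 1054 N·m counterclockwise.
Paint can: 5.4 × 10 = 54 N down at 5.1 m → arm 2.8 m, τ = 54 × 2.8 = 151.2 N·m counterclockwise.
Net moment of the loads = 2492 N·m counterclockwise.
The upward force F acts at a point 2.2 m from the left end, arm 5.7 m, giving F × 5.7 clockwise.
Balancing moments: F × 5.7 = 2492, giving F = 2492 / 5.7 = 437 N.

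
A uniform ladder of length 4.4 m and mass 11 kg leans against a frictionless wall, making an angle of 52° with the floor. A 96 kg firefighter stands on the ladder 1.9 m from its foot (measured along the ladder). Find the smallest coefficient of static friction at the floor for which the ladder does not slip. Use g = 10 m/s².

μ_min ≈ 0.343

About the foot of the ladder:
Ladder weight 11×10 = 110 N acts at 2.2 m along the ladder; its horizontal arm is 2.2·cos52° = 1.354 m → τ = 148.9 N·m clockwise.
Firefighter: 96×10 = 960 N at 1.9 m → arm 1.17 m → τ = 1123 N·m clockwise.
Wall normal N acts horizontally at the top; its moment arm is the height L sinθ = 4.4·sin52° = 3.467 m, counterclockwise.
Setting net torque to zero: N × 3.467 = 1272 → N = 366.9 N.
ΣFx = 0 ⇒ f = N_wall = 366.9 N. ΣFy = 0 ⇒ N_floor = 1070 N.
μ_min = f / N_floor = 366.9 / 1070 = 0.343.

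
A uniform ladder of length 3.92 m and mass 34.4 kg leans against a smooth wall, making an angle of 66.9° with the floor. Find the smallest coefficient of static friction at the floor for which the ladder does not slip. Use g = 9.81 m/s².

Choose the foot of the ladder as the axis so the floor normal and friction both act there and drop out.
Ladder weight 34.4×9.81 = 337.5 N acts at 1.96 m along the ladder; its horizontal arm is 1.96·cos66.9° = 0.769 m → τ = 259.5 N·m clockwise.
Wall normal N acts horizontally at the top; its moment arm is the height L sinθ = 3.92·sin66.9° = 3.606 m, counterclockwise.
Balancing moments: N × 3.606 = 259.5, giving N = 71.96 N.
ΣFx = 0 ⇒ f = N_wall = 71.96 N. ΣFy = 0 ⇒ N_floor = 337.5 N.
μ_min = f / N_floor = 71.96 / 337.5 = 0.213.

μ_min ≈ 0.213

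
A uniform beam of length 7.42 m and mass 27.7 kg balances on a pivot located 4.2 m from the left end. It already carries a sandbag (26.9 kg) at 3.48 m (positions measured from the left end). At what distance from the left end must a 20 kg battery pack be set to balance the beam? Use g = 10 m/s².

x ≈ 5.85 m from the left end

Choose the pivot (at 4.2 m from the left end) as the axis so the support reaction has zero arm there.
Beam weight: 27.7 × 10 = 277 N down at 3.71 m → arm 0.49 m, τ = 277 × 0.49 = 135.7 N·m counterclockwise.
Sandbag: 26.9 × 10 = 269 N down at 3.48 m → arm 0.72 m, τ = 269 × 0.72 = 193.7 N·m counterclockwise.
Net moment of existing loads = 329.4 N·m counterclockwise.
The battery pack weighs 20 × 10 = 200 N and must supply an equal clockwise moment, so its lever arm about the pivot is 329.4 / 200 = 1.65 m.
That puts it at 4.2 + 1.65 = 5.85 m from the left end.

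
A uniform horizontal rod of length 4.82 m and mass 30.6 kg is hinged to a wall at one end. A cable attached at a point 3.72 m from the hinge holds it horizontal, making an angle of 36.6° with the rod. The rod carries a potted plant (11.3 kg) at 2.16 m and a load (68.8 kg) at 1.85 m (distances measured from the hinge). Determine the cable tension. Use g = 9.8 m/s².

Sum moments about the hinge (the unknown hinge reaction has zero arm there).
Beam weight: 30.6 × 9.8 = 299.9 N down at 2.41 m → arm 2.41 m, τ = 299.9 × 2.41 = 722.8 N·m clockwise.
Potted plant: 11.3 × 9.8 = 110.7 N down at 2.16 m → arm 2.16 m, τ = 110.7 × 2.16 = 239.1 N·m clockwise.
Load: 68.8 × 9.8 = 674.2 N down at 1.85 m → arm 1.85 m, τ = 674.2 × 1.85 = 1247 N·m clockwise.
Total clockwise load moment = 2209 N·m.
The cable tension T acts at 3.72 m; only its component perpendicular to the rod, T sinθ, produces torque. sin 36.6° = 0.5962.
For rotational equilibrium, T × 3.72 × 0.5962 = 2209, so T = 2209 / 2.218 = 996 N.

T ≈ 996 N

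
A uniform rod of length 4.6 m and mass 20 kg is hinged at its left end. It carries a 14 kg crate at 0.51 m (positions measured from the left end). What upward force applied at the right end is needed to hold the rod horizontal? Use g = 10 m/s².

Take moments about the left end.
Beam weight: 20 × 10 = 200 N down at 2.3 m → arm 2.3 m, τ = 200 × 2.3 = 460 N·m clockwise.
Crate: 14 × 10 = 140 N down at 0.51 m → arm 0.51 m, τ = 140 × 0.51 = 71.4 N·m clockwise.
Net moment of the loads = 531.4 N·m clockwise.
The upward force F acts at the right end, arm 4.6 m, giving F × 4.6 counterclockwise.
Balancing moments: F × 4.6 = 531.4, giving F = 531.4 / 4.6 = 116 N.

F ≈ 116 N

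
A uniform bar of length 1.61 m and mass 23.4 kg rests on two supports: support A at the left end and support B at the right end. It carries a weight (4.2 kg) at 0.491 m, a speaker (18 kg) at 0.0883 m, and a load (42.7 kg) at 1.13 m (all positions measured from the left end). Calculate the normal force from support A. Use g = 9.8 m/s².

Sum moments about support B (its reaction then has zero moment arm).
Beam weight: 23.4 × 9.8 = 229.3 N down at 0.805 m → arm 0.805 m, τ = 229.3 × 0.805 = 184.6 N·m counterclockwise.
Weight: 4.2 × 9.8 = 41.16 N down at 0.491 m → arm 1.119 m, τ = 41.16 × 1.119 = 46.06 N·m counterclockwise.
Speaker: 18 × 9.8 = 176.4 N down at 0.0883 m → arm 1.522 m, τ = 176.4 × 1.522 = 268.5 N·m counterclockwise.
Load: 42.7 × 9.8 = 418.5 N down at 1.13 m → arm 0.48 m, τ = 418.5 × 0.48 = 200.9 N·m counterclockwise.
Net load moment about support B = 700.1 N·m counterclockwise.
Reaction R at support A is upward at 0 m, arm 1.61 m → moment R × 1.61 clockwise.
For rotational equilibrium, R × 1.61 = 700.1, so R = 435 N.

R_A ≈ 435 N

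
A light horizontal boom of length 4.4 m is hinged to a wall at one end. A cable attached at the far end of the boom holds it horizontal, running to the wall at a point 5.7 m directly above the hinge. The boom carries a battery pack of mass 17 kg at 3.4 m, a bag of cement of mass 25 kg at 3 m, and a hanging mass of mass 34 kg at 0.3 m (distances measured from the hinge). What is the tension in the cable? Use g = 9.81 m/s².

T ≈ 403 N

Take moments about the hinge.
Battery pack: 17 × 9.81 = 166.8 N down at 3.4 m → arm 3.4 m, τ = 166.8 × 3.4 = 567.1 N·m clockwise.
Bag of cement: 25 × 9.81 = 245.2 N down at 3 m → arm 3 m, τ = 245.2 × 3 = 735.6 N·m clockwise.
Hanging mass: 34 × 9.81 = 333.5 N down at 0.3 m → arm 0.3 m, τ = 333.5 × 0.3 = 100 N·m clockwise.
Total clockwise load moment = 1403 N·m.
The cable tension T acts at 4.4 m; only its component perpendicular to the boom, T sinθ, produces torque. sinθ = h/√(h²+d²) = 5.7/√(5.7²+4.4²) = 0.7916.
Balancing moments: T × 4.4 × 0.7916 = 1403, giving T = 1403 / 3.483 = 403 N.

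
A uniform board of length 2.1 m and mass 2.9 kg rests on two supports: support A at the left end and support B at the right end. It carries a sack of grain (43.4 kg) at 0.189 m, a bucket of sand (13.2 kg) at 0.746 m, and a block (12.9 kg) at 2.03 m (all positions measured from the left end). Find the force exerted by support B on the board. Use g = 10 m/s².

Taking torques about support A:
Beam weight: 2.9 × 10 = 29 N down at 1.05 m → arm 1.05 m, τ = 29 × 1.05 = 30.45 N·m clockwise.
Sack of grain: 43.4 × 10 = 434 N down at 0.189 m → arm 0.189 m, τ = 434 × 0.189 = 82.03 N·m clockwise.
Bucket of sand: 13.2 × 10 = 132 N down at 0.746 m → arm 0.746 m, τ = 132 × 0.746 = 98.47 N·m clockwise.
Block: 12.9 × 10 = 129 N down at 2.03 m → arm 2.03 m, τ = 129 × 2.03 = 261.9 N·m clockwise.
Net load moment about support A = 472.8 N·m clockwise.
Reaction R at support B is upward at 2.1 m, arm 2.1 m → moment R × 2.1 counterclockwise.
Balancing moments: R × 2.1 = 472.8, giving R = 225 N.

R_B ≈ 225 N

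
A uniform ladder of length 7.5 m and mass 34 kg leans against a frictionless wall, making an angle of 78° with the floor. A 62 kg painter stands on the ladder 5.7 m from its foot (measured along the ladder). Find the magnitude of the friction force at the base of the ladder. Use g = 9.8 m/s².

Choose the foot of the ladder as the axis so the floor normal and friction both act there and drop out.
Ladder weight 34×9.8 = 333.2 N acts at 3.75 m along the ladder; its horizontal arm is 3.75·cos78° = 0.7797 m → τ = 259.8 N·m clockwise.
Painter: 62×9.8 = 607.6 N at 5.7 m → arm 1.185 m → τ = 720 N·m clockwise.
Wall normal N acts horizontally at the top; its moment arm is the height L sinθ = 7.5·sin78° = 7.336 m, counterclockwise.
Balancing moments: N × 7.336 = 979.8, giving N = 134 N.
ΣFx = 0: friction at the foot balances the wall's push, so f = N_wall = 134 N.

f ≈ 134 N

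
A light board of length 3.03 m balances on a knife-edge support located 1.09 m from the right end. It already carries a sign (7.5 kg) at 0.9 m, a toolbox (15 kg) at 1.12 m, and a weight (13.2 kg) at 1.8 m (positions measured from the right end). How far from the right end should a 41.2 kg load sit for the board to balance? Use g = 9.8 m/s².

x ≈ 0.886 m from the right end

Taking torques about the knife-edge support (at 1.09 m from the right end):
Sign: 7.5 × 9.8 = 73.5 N down at 0.9 m → arm 0.19 m, τ = 73.5 × 0.19 = 13.96 N·m clockwise.
Toolbox: 15 × 9.8 = 147 N down at 1.12 m → arm 0.03 m, τ = 147 × 0.03 = 4.41 N·m counterclockwise.
Weight: 13.2 × 9.8 = 129.4 N down at 1.8 m → arm 0.71 m, τ = 129.4 × 0.71 = 91.87 N·m counterclockwise.
Net moment of existing loads = 82.32 N·m counterclockwise.
The load weighs 41.2 × 9.8 = 403.8 N and must supply an equal clockwise moment, so its lever arm about the knife-edge support is 82.32 / 403.8 = 0.204 m.
That puts it at 1.09 − 0.204 = 0.886 m from the right end.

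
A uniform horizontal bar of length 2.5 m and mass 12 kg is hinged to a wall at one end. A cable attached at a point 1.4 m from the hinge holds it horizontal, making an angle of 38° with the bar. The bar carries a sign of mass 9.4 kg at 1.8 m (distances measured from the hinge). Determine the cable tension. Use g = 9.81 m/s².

Taking torques about the hinge:
Beam weight: 12 × 9.81 = 117.7 N down at 1.25 m → arm 1.25 m, τ = 117.7 × 1.25 = 147.1 N·m clockwise.
Sign: 9.4 × 9.81 = 92.21 N down at 1.8 m → arm 1.8 m, τ = 92.21 × 1.8 = 166 N·m clockwise.
Total clockwise load moment = 313.1 N·m.
The cable tension T acts at 1.4 m; only its component perpendicular to the bar, T sinθ, produces torque. sin 38° = 0.6157.
Setting net torque to zero: T × 1.4 × 0.6157 = 313.1 → T = 313.1 / 0.862 = 363 N.

T ≈ 363 N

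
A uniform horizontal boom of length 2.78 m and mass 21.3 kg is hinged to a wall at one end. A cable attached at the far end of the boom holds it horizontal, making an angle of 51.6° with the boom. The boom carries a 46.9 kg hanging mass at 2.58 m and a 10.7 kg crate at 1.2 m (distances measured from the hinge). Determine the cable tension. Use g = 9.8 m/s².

T ≈ 735 N

Taking torques about the hinge:
Beam weight: 21.3 × 9.8 = 208.7 N down at 1.39 m → arm 1.39 m, τ = 208.7 × 1.39 = 290.1 N·m clockwise.
Hanging mass: 46.9 × 9.8 = 459.6 N down at 2.58 m → arm 2.58 m, τ = 459.6 × 2.58 = 1186 N·m clockwise.
Crate: 10.7 × 9.8 = 104.9 N down at 1.2 m → arm 1.2 m, τ = 104.9 × 1.2 = 125.9 N·m clockwise.
Total clockwise load moment = 1602 N·m.
The cable tension T acts at 2.78 m; only its component perpendicular to the boom, T sinθ, produces torque. sin 51.6° = 0.7837.
For rotational equilibrium, T × 2.78 × 0.7837 = 1602, so T = 1602 / 2.179 = 735 N.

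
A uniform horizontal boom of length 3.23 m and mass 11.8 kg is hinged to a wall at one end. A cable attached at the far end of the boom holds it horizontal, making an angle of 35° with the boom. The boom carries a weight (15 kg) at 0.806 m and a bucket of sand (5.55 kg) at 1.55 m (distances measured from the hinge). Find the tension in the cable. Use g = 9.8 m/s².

Sum moments about the hinge (the unknown hinge reaction has zero arm there).
Beam weight: 11.8 × 9.8 = 115.6 N down at 1.615 m → arm 1.615 m, τ = 115.6 × 1.615 = 186.7 N·m clockwise.
Weight: 15 × 9.8 = 147 N down at 0.806 m → arm 0.806 m, τ = 147 × 0.806 = 118.5 N·m clockwise.
Bucket of sand: 5.55 × 9.8 = 54.39 N down at 1.55 m → arm 1.55 m, τ = 54.39 × 1.55 = 84.3 N·m clockwise.
Total clockwise load moment = 389.5 N·m.
The cable tension T acts at 3.23 m; only its component perpendicular to the boom, T sinθ, produces torque. sin 35° = 0.5736.
Balancing moments: T × 3.23 × 0.5736 = 389.5, giving T = 389.5 / 1.853 = 210 N.

T ≈ 210 N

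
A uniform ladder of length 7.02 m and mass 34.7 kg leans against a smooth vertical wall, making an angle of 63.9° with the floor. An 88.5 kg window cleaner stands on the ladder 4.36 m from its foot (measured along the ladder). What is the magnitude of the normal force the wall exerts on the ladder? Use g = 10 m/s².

N_wall ≈ 354 N

Choose the foot of the ladder as the axis so the floor normal and friction both act there and drop out.
Ladder weight 34.7×10 = 347 N acts at 3.51 m along the ladder; its horizontal arm is 3.51·cos63.9° = 1.544 m → τ = 535.8 N·m clockwise.
Window cleaner: 88.5×10 = 885 N at 4.36 m → arm 1.918 m → τ = 1697 N·m clockwise.
Wall normal N acts horizontally at the top; its moment arm is the height L sinθ = 7.02·sin63.9° = 6.304 m, counterclockwise.
Setting net torque to zero: N × 6.304 = 2233 → N = 354 N.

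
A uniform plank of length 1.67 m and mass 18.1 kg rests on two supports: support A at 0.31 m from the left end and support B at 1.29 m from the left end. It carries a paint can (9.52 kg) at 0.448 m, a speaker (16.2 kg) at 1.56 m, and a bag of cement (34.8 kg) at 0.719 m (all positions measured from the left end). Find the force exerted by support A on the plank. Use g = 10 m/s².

R_A ≈ 324 N

Sum moments about support B (its reaction then has zero moment arm).
Beam weight: 18.1 × 10 = 181 N down at 0.835 m → arm 0.455 m, τ = 181 × 0.455 = 82.36 N·m counterclockwise.
Paint can: 9.52 × 10 = 95.2 N down at 0.448 m → arm 0.842 m, τ = 95.2 × 0.842 = 80.16 N·m counterclockwise.
Speaker: 16.2 × 10 = 162 N down at 1.56 m → arm 0.27 m, τ = 162 × 0.27 = 43.74 N·m clockwise.
Bag of cement: 34.8 × 10 = 348 N down at 0.719 m → arm 0.571 m, τ = 348 × 0.571 = 198.7 N·m counterclockwise.
Net load moment about support B = 317.5 N·m counterclockwise.
Reaction R at support A is upward at 0.31 m, arm 0.98 m → moment R × 0.98 clockwise.
Στ = 0 ⇒ R × 0.98 = 317.5 ⇒ R = 324 N.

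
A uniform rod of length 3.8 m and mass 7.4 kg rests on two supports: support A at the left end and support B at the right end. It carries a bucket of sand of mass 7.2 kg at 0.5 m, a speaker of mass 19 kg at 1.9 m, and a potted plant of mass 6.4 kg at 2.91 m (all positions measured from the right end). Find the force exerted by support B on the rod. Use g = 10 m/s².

R_B ≈ 210 N

About support A:
Beam weight: 7.4 × 10 = 74 N down at 1.9 m → arm 1.9 m, τ = 74 × 1.9 = 140.6 N·m clockwise.
Bucket of sand: 7.2 × 10 = 72 N down at 0.5 m → arm 3.3 m, τ = 72 × 3.3 = 237.6 N·m clockwise.
Speaker: 19 × 10 = 190 N down at 1.9 m → arm 1.9 m, τ = 190 × 1.9 = 361 N·m clockwise.
Potted plant: 6.4 × 10 = 64 N down at 2.91 m → arm 0.89 m, τ = 64 × 0.89 = 56.96 N·m clockwise.
Net load moment about support A = 796.2 N·m clockwise.
Reaction R at support B is upward at 0 m, arm 3.8 m → moment R × 3.8 counterclockwise.
Στ = 0 ⇒ R × 3.8 = 796.2 ⇒ R = 210 N.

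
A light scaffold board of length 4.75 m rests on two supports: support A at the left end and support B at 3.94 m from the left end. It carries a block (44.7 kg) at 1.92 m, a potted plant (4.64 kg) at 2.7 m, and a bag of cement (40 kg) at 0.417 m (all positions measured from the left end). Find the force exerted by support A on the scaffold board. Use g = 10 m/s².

R_A ≈ 601 N

Choose support B as the axis so its reaction then has zero moment arm.
Block: 44.7 × 10 = 447 N down at 1.92 m → arm 2.02 m, τ = 447 × 2.02 = 902.9 N·m counterclockwise.
Potted plant: 4.64 × 10 = 46.4 N down at 2.7 m → arm 1.24 m, τ = 46.4 × 1.24 = 57.54 N·m counterclockwise.
Bag of cement: 40 × 10 = 400 N down at 0.417 m → arm 3.523 m, τ = 400 × 3.523 = 1409 N·m counterclockwise.
Net load moment about support B = 2369 N·m counterclockwise.
Reaction R at support A is upward at 0 m, arm 3.94 m → moment R × 3.94 clockwise.
Setting net torque to zero: R × 3.94 = 2369 → R = 601 N.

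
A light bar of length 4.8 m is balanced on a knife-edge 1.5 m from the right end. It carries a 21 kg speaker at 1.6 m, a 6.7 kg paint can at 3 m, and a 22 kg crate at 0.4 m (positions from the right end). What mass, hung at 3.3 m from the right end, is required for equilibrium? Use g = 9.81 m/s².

Take moments about the knife-edge (at 1.5 m from the right end).
Speaker: 21 × 9.81 = 206 N down at 1.6 m → arm 0.1 m, τ = 206 × 0.1 = 20.6 N·m counterclockwise.
Paint can: 6.7 × 9.81 = 65.73 N down at 3 m → arm 1.5 m, τ = 65.73 × 1.5 = 98.59 N·m counterclockwise.
Crate: 22 × 9.81 = 215.8 N down at 0.4 m → arm 1.1 m, τ = 215.8 × 1.1 = 237.4 N·m clockwise.
Net moment of known loads = 118.2 N·m clockwise.
An unknown mass m at 3.3 m has arm 1.8 m; its moment is m·g·1.8 counterclockwise.
Balancing moments: m × 9.81 × 1.8 = 118.2, giving m = 118.2 / (9.81 × 1.8) = 6.69 kg.

m ≈ 6.69 kg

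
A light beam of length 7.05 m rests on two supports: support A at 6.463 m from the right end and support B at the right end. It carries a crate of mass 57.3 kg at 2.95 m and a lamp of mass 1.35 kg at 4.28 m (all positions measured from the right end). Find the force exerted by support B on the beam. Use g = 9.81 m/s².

Sum moments about support A (its reaction then has zero moment arm).
Crate: 57.3 × 9.81 = 562.1 N down at 2.95 m → arm 3.513 m, τ = 562.1 × 3.513 = 1975 N·m clockwise.
Lamp: 1.35 × 9.81 = 13.24 N down at 4.28 m → arm 2.183 m, τ = 13.24 × 2.183 = 28.9 N·m clockwise.
Net load moment about support A = 2004 N·m clockwise.
Reaction R at support B is upward at 0 m, arm 6.463 m → moment R × 6.463 counterclockwise.
Setting net torque to zero: R × 6.463 = 2004 → R = 310 N.

R_B ≈ 310 N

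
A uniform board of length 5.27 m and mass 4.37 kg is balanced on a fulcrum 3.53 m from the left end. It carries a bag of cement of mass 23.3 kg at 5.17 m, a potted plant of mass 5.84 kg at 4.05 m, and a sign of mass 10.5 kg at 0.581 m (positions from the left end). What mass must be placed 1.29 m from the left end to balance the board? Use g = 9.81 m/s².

About the fulcrum (at 3.53 m from the left end):
Beam weight: 4.37 × 9.81 = 42.87 N down at 2.635 m → arm 0.895 m, τ = 42.87 × 0.895 = 38.37 N·m counterclockwise.
Bag of cement: 23.3 × 9.81 = 228.6 N down at 5.17 m → arm 1.64 m, τ = 228.6 × 1.64 = 374.9 N·m clockwise.
Potted plant: 5.84 × 9.81 = 57.29 N down at 4.05 m → arm 0.52 m, τ = 57.29 × 0.52 = 29.79 N·m clockwise.
Sign: 10.5 × 9.81 = 103 N down at 0.581 m → arm 2.949 m, τ = 103 × 2.949 = 303.7 N·m counterclockwise.
Net moment of known loads = 62.62 N·m clockwise.
An unknown mass m at 1.29 m has arm 2.24 m; its moment is m·g·2.24 counterclockwise.
Balancing moments: m × 9.81 × 2.24 = 62.62, giving m = 62.62 / (9.81 × 2.24) = 2.85 kg.

m ≈ 2.85 kg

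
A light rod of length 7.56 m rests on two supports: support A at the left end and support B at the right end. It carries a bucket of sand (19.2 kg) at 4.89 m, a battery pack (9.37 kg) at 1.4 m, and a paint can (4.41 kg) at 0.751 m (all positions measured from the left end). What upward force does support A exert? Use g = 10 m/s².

R_A ≈ 184 N

About support B:
Bucket of sand: 19.2 × 10 = 192 N down at 4.89 m → arm 2.67 m, τ = 192 × 2.67 = 512.6 N·m counterclockwise.
Battery pack: 9.37 × 10 = 93.7 N down at 1.4 m → arm 6.16 m, τ = 93.7 × 6.16 = 577.2 N·m counterclockwise.
Paint can: 4.41 × 10 = 44.1 N down at 0.751 m → arm 6.809 m, τ = 44.1 × 6.809 = 300.3 N·m counterclockwise.
Net load moment about support B = 1390 N·m counterclockwise.
Reaction R at support A is upward at 0 m, arm 7.56 m → moment R × 7.56 clockwise.
Στ = 0 ⇒ R × 7.56 = 1390 ⇒ R = 184 N.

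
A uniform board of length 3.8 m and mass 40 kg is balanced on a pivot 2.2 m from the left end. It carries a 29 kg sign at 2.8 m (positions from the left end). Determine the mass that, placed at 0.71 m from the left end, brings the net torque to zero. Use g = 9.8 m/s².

Choose the pivot (at 2.2 m from the left end) as the axis so the support reaction has zero arm there.
Beam weight: 40 × 9.8 = 392 N down at 1.9 m → arm 0.3 m, τ = 392 × 0.3 = 117.6 N·m counterclockwise.
Sign: 29 × 9.8 = 284.2 N down at 2.8 m → arm 0.6 m, τ = 284.2 × 0.6 = 170.5 N·m clockwise.
Net moment of known loads = 52.9 N·m clockwise.
An unknown mass m at 0.71 m has arm 1.49 m; its moment is m·g·1.49 counterclockwise.
For rotational equilibrium, m × 9.8 × 1.49 = 52.9, so m = 52.9 / (9.8 × 1.49) = 3.62 kg.

m ≈ 3.62 kg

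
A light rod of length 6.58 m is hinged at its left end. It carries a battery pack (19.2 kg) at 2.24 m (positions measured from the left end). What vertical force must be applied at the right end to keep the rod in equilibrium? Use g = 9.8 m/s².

Sum moments about the left end (the unknown pivot reaction has zero arm there).
Battery pack: 19.2 × 9.8 = 188.2 N down at 2.24 m → arm 2.24 m, τ = 188.2 × 2.24 = 421.6 N·m clockwise.
Net moment of the loads = 421.6 N·m clockwise.
The upward force F acts at the right end, arm 6.58 m, giving F × 6.58 counterclockwise.
Στ = 0 ⇒ F × 6.58 = 421.6 ⇒ F = 421.6 / 6.58 = 64.1 N.

F ≈ 64.1 N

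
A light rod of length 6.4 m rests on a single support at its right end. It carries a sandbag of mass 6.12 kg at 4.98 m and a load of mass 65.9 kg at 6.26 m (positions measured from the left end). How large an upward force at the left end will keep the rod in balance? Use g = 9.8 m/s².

Choose the right end as the axis so the unknown pivot reaction has zero arm there.
Sandbag: 6.12 × 9.8 = 59.98 N down at 4.98 m → arm 1.42 m, τ = 59.98 × 1.42 = 85.17 N·m counterclockwise.
Load: 65.9 × 9.8 = 645.8 N down at 6.26 m → arm 0.14 m, τ = 645.8 × 0.14 = 90.41 N·m counterclockwise.
Net moment of the loads = 175.6 N·m counterclockwise.
The upward force F acts at the left end, arm 6.4 m, giving F × 6.4 clockwise.
Στ = 0 ⇒ F × 6.4 = 175.6 ⇒ F = 175.6 / 6.4 = 27.4 N.

F ≈ 27.4 N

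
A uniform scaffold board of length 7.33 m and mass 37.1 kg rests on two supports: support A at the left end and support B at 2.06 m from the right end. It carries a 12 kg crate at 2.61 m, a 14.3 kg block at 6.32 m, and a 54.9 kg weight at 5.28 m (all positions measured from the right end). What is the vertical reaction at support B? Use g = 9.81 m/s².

Taking torques about support A:
Beam weight: 37.1 × 9.81 = 364 N down at 3.665 m → arm 3.665 m, τ = 364 × 3.665 = 1334 N·m clockwise.
Crate: 12 × 9.81 = 117.7 N down at 2.61 m → arm 4.72 m, τ = 117.7 × 4.72 = 555.5 N·m clockwise.
Block: 14.3 × 9.81 = 140.3 N down at 6.32 m → arm 1.01 m, τ = 140.3 × 1.01 = 141.7 N·m clockwise.
Weight: 54.9 × 9.81 = 538.6 N down at 5.28 m → arm 2.05 m, τ = 538.6 × 2.05 = 1104 N·m clockwise.
Net load moment about support A = 3135 N·m clockwise.
Reaction R at support B is upward at 2.06 m, arm 5.27 m → moment R × 5.27 counterclockwise.
Setting net torque to zero: R × 5.27 = 3135 → R = 595 N.

R_B ≈ 595 N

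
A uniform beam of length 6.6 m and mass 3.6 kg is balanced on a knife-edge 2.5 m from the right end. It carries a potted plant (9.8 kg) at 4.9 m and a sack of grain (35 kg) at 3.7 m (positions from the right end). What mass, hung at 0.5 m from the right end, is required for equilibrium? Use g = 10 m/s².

m ≈ 34.2 kg

Taking torques about the knife-edge (at 2.5 m from the right end):
Beam weight: 3.6 × 10 = 36 N down at 3.3 m → arm 0.8 m, τ = 36 × 0.8 = 28.8 N·m counterclockwise.
Potted plant: 9.8 × 10 = 98 N down at 4.9 m → arm 2.4 m, τ = 98 × 2.4 = 235.2 N·m counterclockwise.
Sack of grain: 35 × 10 = 350 N down at 3.7 m → arm 1.2 m, τ = 350 × 1.2 = 420 N·m counterclockwise.
Net moment of known loads = 684 N·m counterclockwise.
An unknown mass m at 0.5 m has arm 2 m; its moment is m·g·2 clockwise.
Setting net torque to zero: m × 10 × 2 = 684 → m = 684 / (10 × 2) = 34.2 kg.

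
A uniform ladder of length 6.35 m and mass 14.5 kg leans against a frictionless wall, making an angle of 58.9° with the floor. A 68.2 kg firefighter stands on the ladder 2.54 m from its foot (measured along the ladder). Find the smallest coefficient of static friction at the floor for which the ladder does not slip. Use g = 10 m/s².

μ_min ≈ 0.252

Sum moments about the foot of the ladder (the floor normal and friction both act there and drop out).
Ladder weight 14.5×10 = 145 N acts at 3.175 m along the ladder; its horizontal arm is 3.175·cos58.9° = 1.64 m → τ = 237.8 N·m clockwise.
Firefighter: 68.2×10 = 682 N at 2.54 m → arm 1.312 m → τ = 894.8 N·m clockwise.
Wall normal N acts horizontally at the top; its moment arm is the height L sinθ = 6.35·sin58.9° = 5.437 m, counterclockwise.
For rotational equilibrium, N × 5.437 = 1133, so N = 208.4 N.
ΣFx = 0 ⇒ f = N_wall = 208.4 N. ΣFy = 0 ⇒ N_floor = 827 N.
μ_min = f / N_floor = 208.4 / 827 = 0.252.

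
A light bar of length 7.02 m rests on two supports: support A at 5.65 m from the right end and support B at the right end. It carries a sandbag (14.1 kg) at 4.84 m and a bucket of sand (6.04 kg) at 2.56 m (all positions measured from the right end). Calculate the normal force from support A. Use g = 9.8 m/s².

Taking torques about support B:
Sandbag: 14.1 × 9.8 = 138.2 N down at 4.84 m → arm 4.84 m, τ = 138.2 × 4.84 = 668.9 N·m counterclockwise.
Bucket of sand: 6.04 × 9.8 = 59.19 N down at 2.56 m → arm 2.56 m, τ = 59.19 × 2.56 = 151.5 N·m counterclockwise.
Net load moment about support B = 820.4 N·m counterclockwise.
Reaction R at support A is upward at 5.65 m, arm 5.65 m → moment R × 5.65 clockwise.
Στ = 0 ⇒ R × 5.65 = 820.4 ⇒ R = 145 N.

R_A ≈ 145 N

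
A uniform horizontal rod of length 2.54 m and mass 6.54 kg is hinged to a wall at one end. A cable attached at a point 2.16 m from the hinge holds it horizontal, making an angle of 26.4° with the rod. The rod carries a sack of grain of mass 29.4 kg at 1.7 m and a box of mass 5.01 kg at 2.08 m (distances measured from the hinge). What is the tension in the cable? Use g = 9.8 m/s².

Sum moments about the hinge (the unknown hinge reaction has zero arm there).
Beam weight: 6.54 × 9.8 = 64.09 N down at 1.27 m → arm 1.27 m, τ = 64.09 × 1.27 = 81.39 N·m clockwise.
Sack of grain: 29.4 × 9.8 = 288.1 N down at 1.7 m → arm 1.7 m, τ = 288.1 × 1.7 = 489.8 N·m clockwise.
Box: 5.01 × 9.8 = 49.1 N down at 2.08 m → arm 2.08 m, τ = 49.1 × 2.08 = 102.1 N·m clockwise.
Total clockwise load moment = 673.3 N·m.
The cable tension T acts at 2.16 m; only its component perpendicular to the rod, T sinθ, produces torque. sin 26.4° = 0.4446.
For rotational equilibrium, T × 2.16 × 0.4446 = 673.3, so T = 673.3 / 0.9603 = 701 N.

T ≈ 701 N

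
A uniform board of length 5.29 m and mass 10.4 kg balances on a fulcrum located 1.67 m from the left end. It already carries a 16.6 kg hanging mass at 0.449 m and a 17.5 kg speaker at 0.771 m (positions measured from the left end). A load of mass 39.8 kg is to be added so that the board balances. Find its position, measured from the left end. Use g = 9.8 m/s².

x ≈ 2.32 m from the left end

Choose the fulcrum (at 1.67 m from the left end) as the axis so the support reaction has zero arm there.
Beam weight: 10.4 × 9.8 = 101.9 N down at 2.645 m → arm 0.975 m, τ = 101.9 × 0.975 = 99.35 N·m clockwise.
Hanging mass: 16.6 × 9.8 = 162.7 N down at 0.449 m → arm 1.221 m, τ = 162.7 × 1.221 = 198.7 N·m counterclockwise.
Speaker: 17.5 × 9.8 = 171.5 N down at 0.771 m → arm 0.899 m, τ = 171.5 × 0.899 = 154.2 N·m counterclockwise.
Net moment of existing loads = 253.5 N·m counterclockwise.
The load weighs 39.8 × 9.8 = 390 N and must supply an equal clockwise moment, so its lever arm about the fulcrum is 253.5 / 390 = 0.65 m.
That puts it at 1.67 + 0.65 = 2.32 m from the left end.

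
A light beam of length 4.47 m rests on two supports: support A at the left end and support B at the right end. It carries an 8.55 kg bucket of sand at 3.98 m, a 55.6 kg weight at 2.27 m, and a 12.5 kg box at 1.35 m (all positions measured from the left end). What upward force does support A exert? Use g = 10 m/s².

Choose support B as the axis so its reaction then has zero moment arm.
Bucket of sand: 8.55 × 10 = 85.5 N down at 3.98 m → arm 0.49 m, τ = 85.5 × 0.49 = 41.89 N·m counterclockwise.
Weight: 55.6 × 10 = 556 N down at 2.27 m → arm 2.2 m, τ = 556 × 2.2 = 1223 N·m counterclockwise.
Box: 12.5 × 10 = 125 N down at 1.35 m → arm 3.12 m, τ = 125 × 3.12 = 390 N·m counterclockwise.
Net load moment about support B = 1655 N·m counterclockwise.
Reaction R at support A is upward at 0 m, arm 4.47 m → moment R × 4.47 clockwise.
Στ = 0 ⇒ R × 4.47 = 1655 ⇒ R = 370 N.

R_A ≈ 370 N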